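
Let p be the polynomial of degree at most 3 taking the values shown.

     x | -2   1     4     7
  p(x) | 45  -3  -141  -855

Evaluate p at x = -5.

489

Using the Lagrange interpolation formula with nodes -2, 1, 4, 7:
  L_0(x) = (x - 1)(x - 4)(x - 7) / -162
  L_1(x) = (x + 2)(x - 4)(x - 7) / 54
  L_2(x) = (x + 2)(x - 1)(x - 7) / -54
  L_3(x) = (x + 2)(x - 1)(x - 4) / 162
Then p(x) = 45·L_0(x) - 3·L_1(x) - 141·L_2(x) - 855·L_3(x).
Expanding and collecting terms gives p(x) = -3x^3 + 4x^2 - 3x - 1.
Evaluating at x = -5: p(-5) = 489.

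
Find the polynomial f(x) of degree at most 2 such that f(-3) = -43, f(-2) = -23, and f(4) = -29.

Write f(x) = ax^2 + bx + c. Substituting each data point gives a linear system:
  9a - 3b + c = -43
  4a - 2b + c = -23
  16a + 4b + c = -29
Solving the system yields a = -3, b = 5, c = -1.
So f(x) = -3x^2 + 5x - 1.
Check: f(-2) = -23. ✓

f(x) = -3x^2 + 5x - 1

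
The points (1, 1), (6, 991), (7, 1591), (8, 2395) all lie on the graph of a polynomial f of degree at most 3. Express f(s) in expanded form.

Using the Lagrange interpolation formula with nodes 1, 6, 7, 8:
  L_0(s) = (s - 6)(s - 7)(s - 8) / -210
  L_1(s) = (s - 1)(s - 7)(s - 8) / 10
  L_2(s) = (s - 1)(s - 6)(s - 8) / -6
  L_3(s) = (s - 1)(s - 6)(s - 7) / 14
Then f(s) = 1·L_0(s) + 991·L_1(s) + 1591·L_2(s) + 2395·L_3(s).
Expanding and collecting terms gives f(s) = 5s³ - 3s² + 4s - 5.
Check: f(8) = 2395. ✓

f(s) = 5s^3 - 3s^2 + 4s - 5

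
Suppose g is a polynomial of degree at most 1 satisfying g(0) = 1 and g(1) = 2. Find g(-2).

Using the Lagrange interpolation formula with nodes 0, 1:
  L_0(u) = (u - 1) / -1
  L_1(u) = u / 1
Then g(u) = 1·L_0(u) + 2·L_1(u).
Expanding and collecting terms gives g(u) = u + 1.
Evaluating at u = -2: g(-2) = -1.

-1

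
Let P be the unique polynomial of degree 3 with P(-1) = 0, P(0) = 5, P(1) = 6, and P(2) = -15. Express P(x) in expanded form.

P(x) = -3x^3 - 2x^2 + 6x + 5

Write P(x) = ax^3 + bx^2 + cx + d. Substituting each data point gives a linear system:
  -a + b - c + d = 0
  d = 5
  a + b + c + d = 6
  8a + 4b + 2c + d = -15
Solving the system yields a = -3, b = -2, c = 6, d = 5.
So P(x) = -3x^3 - 2x^2 + 6x + 5.
Check: P(-1) = 0. ✓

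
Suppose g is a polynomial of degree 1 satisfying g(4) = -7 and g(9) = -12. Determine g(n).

g(n) = -n - 3

Write g(n) = an + b. Substituting each data point gives a linear system:
  4a + b = -7
  9a + b = -12
Solving the system yields a = -1, b = -3.
So g(n) = -n - 3.
Check: g(4) = -7. ✓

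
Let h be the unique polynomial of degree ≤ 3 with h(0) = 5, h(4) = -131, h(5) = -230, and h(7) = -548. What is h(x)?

Write h(x) = ax^3 + bx^2 + cx + d. Substituting each data point gives a linear system:
  d = 5
  64a + 16b + 4c + d = -131
  125a + 25b + 5c + d = -230
  343a + 49b + 7c + d = -548
Solving the system yields a = -1, b = -4, c = -2, d = 5.
So h(x) = -x³ - 4x² - 2x + 5.
Check: h(7) = -548. ✓

h(x) = -x^3 - 4x^2 - 2x + 5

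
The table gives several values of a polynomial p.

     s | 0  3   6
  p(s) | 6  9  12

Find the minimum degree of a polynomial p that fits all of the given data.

Forward differences of the values at s = 0, 3, 6:
  p  : 6  9  12
  Δ  : 3  3
  Δ^2: 0
The first differences are constant (3) and nonzero, while all higher differences vanish, so the minimal degree is 1.

1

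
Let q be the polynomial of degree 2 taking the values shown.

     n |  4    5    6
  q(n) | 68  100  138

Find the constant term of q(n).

Write q(n) = an^2 + bn + c. Substituting each data point gives a linear system:
  16a + 4b + c = 68
  25a + 5b + c = 100
  36a + 6b + c = 138
Solving the system yields a = 3, b = 5, c = 0.
So q(n) = 3n² + 5n.
The constant term is 0.

0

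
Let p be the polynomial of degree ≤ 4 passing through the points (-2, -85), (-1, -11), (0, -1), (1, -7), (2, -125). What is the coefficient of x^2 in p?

-2

Write p(x) = ax^4 + bx^3 + cx^2 + dx + e. Substituting each data point gives a linear system:
  16a - 8b + 4c - 2d + e = -85
  a - b + c - d + e = -11
  e = -1
  a + b + c + d + e = -7
  16a + 8b + 4c + 2d + e = -125
Solving the system yields a = -6, b = -4, c = -2, d = 6, e = -1.
So p(x) = -6x⁴ - 4x³ - 2x² + 6x - 1.
The coefficient of x^2 is -2.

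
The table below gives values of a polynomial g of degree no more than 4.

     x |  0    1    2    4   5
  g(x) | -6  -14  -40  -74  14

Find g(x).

Write g(x) = ax^4 + bx^3 + cx^2 + dx + e. Substituting each data point gives a linear system:
  e = -6
  a + b + c + d + e = -14
  16a + 8b + 4c + 2d + e = -40
  256a + 64b + 16c + 4d + e = -74
  625a + 125b + 25c + 5d + e = 14
Solving the system yields a = 1, b = -4, c = -4, d = -1, e = -6.
So g(x) = x⁴ - 4x³ - 4x² - x - 6.
Check: g(2) = -40. ✓

g(x) = x^4 - 4x^3 - 4x^2 - x - 6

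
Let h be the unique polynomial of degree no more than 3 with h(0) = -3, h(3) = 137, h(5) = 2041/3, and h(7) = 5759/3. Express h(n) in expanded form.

h(n) = 6n^3 - 3n^2 + (5/3)n - 3

Write h(n) = an^3 + bn^2 + cn + d. Substituting each data point gives a linear system:
  d = -3
  27a + 9b + 3c + d = 137
  125a + 25b + 5c + d = 2041/3
  343a + 49b + 7c + d = 5759/3
Solving the system yields a = 6, b = -3, c = 5/3, d = -3.
So h(n) = 6n^3 - 3n^2 + (5/3)n - 3.
Check: h(3) = 137. ✓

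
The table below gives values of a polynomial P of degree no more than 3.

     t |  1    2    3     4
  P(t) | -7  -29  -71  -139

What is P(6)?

Forward differences of the values at t = 1, 2, 3, 4:
  P  : -7  -29  -71  -139
  Δ  : -22  -42  -68
  Δ^2: -20  -26
  Δ^3: -6
The third differences are constant, confirming degree 3.
Interpolating (Newton forward form) and evaluating at t = 6 gives P(6) = -377.

-377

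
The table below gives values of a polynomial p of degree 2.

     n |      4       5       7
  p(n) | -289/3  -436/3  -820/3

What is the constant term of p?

-1/3

Write p(n) = an^2 + bn + c. Substituting each data point gives a linear system:
  16a + 4b + c = -289/3
  25a + 5b + c = -436/3
  49a + 7b + c = -820/3
Solving the system yields a = -5, b = -4, c = -1/3.
So p(n) = -5n² - 4n - 1/3.
The constant term is -1/3.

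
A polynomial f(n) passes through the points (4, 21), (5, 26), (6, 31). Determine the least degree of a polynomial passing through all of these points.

1

Forward differences of the values at n = 4, 5, 6:
  f  : 21  26  31
  Δ  : 5  5
  Δ^2: 0
The first differences are constant (5) and nonzero, while all higher differences vanish, so the minimal degree is 1.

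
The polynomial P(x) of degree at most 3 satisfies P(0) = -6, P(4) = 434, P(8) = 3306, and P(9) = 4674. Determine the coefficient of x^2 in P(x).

4

Write P(x) = ax^3 + bx^2 + cx + d. Substituting each data point gives a linear system:
  d = -6
  64a + 16b + 4c + d = 434
  512a + 64b + 8c + d = 3306
  729a + 81b + 9c + d = 4674
Solving the system yields a = 6, b = 4, c = -2, d = -6.
So P(x) = 6x³ + 4x² - 2x - 6.
The coefficient of x^2 is 4.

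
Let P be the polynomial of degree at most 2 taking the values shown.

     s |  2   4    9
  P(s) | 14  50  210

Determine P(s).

Write P(s) = as^2 + bs + c. Substituting each data point gives a linear system:
  4a + 2b + c = 14
  16a + 4b + c = 50
  81a + 9b + c = 210
Solving the system yields a = 2, b = 6, c = -6.
So P(s) = 2s^2 + 6s - 6.
Check: P(9) = 210. ✓

P(s) = 2s^2 + 6s - 6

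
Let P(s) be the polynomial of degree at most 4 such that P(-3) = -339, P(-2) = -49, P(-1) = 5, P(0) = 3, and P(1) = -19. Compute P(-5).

-3067

Using the Lagrange interpolation formula with nodes -3, -2, -1, 0, 1:
  L_0(s) = (s + 2)(s + 1)s(s - 1) / 24
  L_1(s) = (s + 3)(s + 1)s(s - 1) / -6
  L_2(s) = (s + 3)(s + 2)s(s - 1) / 4
  L_3(s) = (s + 3)(s + 2)(s + 1)(s - 1) / -6
  L_4(s) = (s + 3)(s + 2)(s + 1)s / 24
Then P(s) = -339·L_0(s) - 49·L_1(s) + 5·L_2(s) + 3·L_3(s) - 19·L_4(s).
Expanding and collecting terms gives P(s) = -6s^4 - 6s^3 - 4s^2 - 6s + 3.
Evaluating at s = -5: P(-5) = -3067.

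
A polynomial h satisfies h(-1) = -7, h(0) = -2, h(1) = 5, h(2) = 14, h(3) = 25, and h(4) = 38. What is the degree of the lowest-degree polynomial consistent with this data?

Forward differences of the values at x = -1, 0, 1, 2, 3, 4:
  h  : -7  -2  5  14  25  38
  Δ  : 5  7  9  11  13
  Δ^2: 2  2  2  2
  Δ^3: 0  0  0
  Δ^4: 0  0
  Δ^5: 0
The second differences are constant (2) and nonzero, while all higher differences vanish, so the minimal degree is 2.

2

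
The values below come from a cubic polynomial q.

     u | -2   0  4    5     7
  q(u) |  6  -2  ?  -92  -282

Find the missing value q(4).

The 4 known points determine the degree-3 polynomial uniquely.
Write q(u) = au^3 + bu^2 + cu + d. Substituting each data point gives a linear system:
  -8a + 4b - 2c + d = 6
  d = -2
  125a + 25b + 5c + d = -92
  343a + 49b + 7c + d = -282
Solving the system yields a = -1, b = 1, c = 2, d = -2.
So q(u) = -u³ + u² + 2u - 2.
Then q(4) = -42.

-42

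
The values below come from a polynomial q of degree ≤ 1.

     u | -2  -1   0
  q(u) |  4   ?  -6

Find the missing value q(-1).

-1

On equispaced nodes a degree-1 polynomial has vanishing second forward difference, so
  q(-2) - 2·q(-1) + q(0) = 0.
Substituting the known values and solving for q(-1):
  -2·q(-1) = 2
  q(-1) = -1.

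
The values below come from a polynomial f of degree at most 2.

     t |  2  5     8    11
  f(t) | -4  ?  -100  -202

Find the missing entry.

On equispaced nodes a degree-2 polynomial has vanishing third forward difference, so
  - f(2) + 3·f(5) - 3·f(8) + f(11) = 0.
Substituting the known values and solving for f(5):
  3·f(5) = -102
  f(5) = -34.

-34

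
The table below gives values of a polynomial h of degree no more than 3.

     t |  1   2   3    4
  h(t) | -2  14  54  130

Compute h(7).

694

Using the Lagrange interpolation formula with nodes 1, 2, 3, 4:
  L_0(t) = (t - 2)(t - 3)(t - 4) / -6
  L_1(t) = (t - 1)(t - 3)(t - 4) / 2
  L_2(t) = (t - 1)(t - 2)(t - 4) / -2
  L_3(t) = (t - 1)(t - 2)(t - 3) / 6
Then h(t) = -2·L_0(t) + 14·L_1(t) + 54·L_2(t) + 130·L_3(t).
Expanding and collecting terms gives h(t) = 2t^3 + 2t - 6.
Evaluating at t = 7: h(7) = 694.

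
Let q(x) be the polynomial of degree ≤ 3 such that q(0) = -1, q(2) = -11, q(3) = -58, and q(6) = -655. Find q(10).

-3411

Using the Lagrange interpolation formula with nodes 0, 2, 3, 6:
  L_0(x) = (x - 2)(x - 3)(x - 6) / -36
  L_1(x) = x(x - 3)(x - 6) / 8
  L_2(x) = x(x - 2)(x - 6) / -9
  L_3(x) = x(x - 2)(x - 3) / 72
Then q(x) = -1·L_0(x) - 11·L_1(x) - 58·L_2(x) - 655·L_3(x).
Expanding and collecting terms gives q(x) = -4x^3 + 6x^2 - x - 1.
Evaluating at x = 10: q(10) = -3411.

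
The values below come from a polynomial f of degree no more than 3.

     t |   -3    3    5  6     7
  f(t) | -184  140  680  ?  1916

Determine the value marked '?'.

The 4 known points determine the degree-3 polynomial uniquely.
Write f(t) = at^3 + bt^2 + ct + d. Substituting each data point gives a linear system:
  -27a + 9b - 3c + d = -184
  27a + 9b + 3c + d = 140
  125a + 25b + 5c + d = 680
  343a + 49b + 7c + d = 1916
Solving the system yields a = 6, b = -3, c = 0, d = 5.
So f(t) = 6t^3 - 3t^2 + 5.
Then f(6) = 1193.

1193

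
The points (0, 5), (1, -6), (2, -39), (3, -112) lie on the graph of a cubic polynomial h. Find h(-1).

Write h(t) = at^3 + bt^2 + ct + d. Substituting each data point gives a linear system:
  d = 5
  a + b + c + d = -6
  8a + 4b + 2c + d = -39
  27a + 9b + 3c + d = -112
Solving the system yields a = -3, b = -2, c = -6, d = 5.
So h(t) = -3t³ - 2t² - 6t + 5.
Then h(-1) = 12.

12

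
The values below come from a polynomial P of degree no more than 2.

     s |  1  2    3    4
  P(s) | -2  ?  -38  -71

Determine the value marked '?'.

On equispaced nodes a degree-2 polynomial has vanishing third forward difference, so
  - P(1) + 3·P(2) - 3·P(3) + P(4) = 0.
Substituting the known values and solving for P(2):
  3·P(2) = -45
  P(2) = -15.

-15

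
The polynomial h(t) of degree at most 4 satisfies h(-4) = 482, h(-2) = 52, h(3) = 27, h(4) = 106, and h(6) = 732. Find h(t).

h(t) = t^4 - 3t^3 + 2t^2 + t + 6

Write h(t) = at^4 + bt^3 + ct^2 + dt + e. Substituting each data point gives a linear system:
  256a - 64b + 16c - 4d + e = 482
  16a - 8b + 4c - 2d + e = 52
  81a + 27b + 9c + 3d + e = 27
  256a + 64b + 16c + 4d + e = 106
  1296a + 216b + 36c + 6d + e = 732
Solving the system yields a = 1, b = -3, c = 2, d = 1, e = 6.
So h(t) = t^4 - 3t^3 + 2t^2 + t + 6.
Check: h(3) = 27. ✓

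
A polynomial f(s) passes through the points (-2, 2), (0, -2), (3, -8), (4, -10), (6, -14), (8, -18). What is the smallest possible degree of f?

Divided differences on the nodes -2, 0, 3, 4, 6, 8:
  order 0: 2  -2  -8  -10  -14  -18
  order 1: -2  -2  -2  -2  -2
  order 2: 0  0  0  0
  order 3: 0  0  0
  order 4: 0  0
  order 5: 0
The order-1 divided differences are all -2 (nonzero) and every higher order vanishes, so the data lies on a polynomial of degree exactly 1.

1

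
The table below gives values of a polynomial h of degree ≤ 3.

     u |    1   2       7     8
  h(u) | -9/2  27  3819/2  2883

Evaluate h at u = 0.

-5

Using the Lagrange interpolation formula with nodes 1, 2, 7, 8:
  L_0(u) = (u - 2)(u - 7)(u - 8) / -42
  L_1(u) = (u - 1)(u - 7)(u - 8) / 30
  L_2(u) = (u - 1)(u - 2)(u - 8) / -30
  L_3(u) = (u - 1)(u - 2)(u - 7) / 42
Then h(u) = -9/2·L_0(u) + 27·L_1(u) + 3819/2·L_2(u) + 2883·L_3(u).
Expanding and collecting terms gives h(u) = 6u³ - (5/2)u² - 3u - 5.
Evaluating at u = 0: h(0) = -5.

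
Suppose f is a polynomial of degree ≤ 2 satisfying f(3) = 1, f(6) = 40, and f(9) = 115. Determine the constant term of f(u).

Write f(u) = au^2 + bu + c. Substituting each data point gives a linear system:
  9a + 3b + c = 1
  36a + 6b + c = 40
  81a + 9b + c = 115
Solving the system yields a = 2, b = -5, c = -2.
So f(u) = 2u^2 - 5u - 2.
The constant term is -2.

-2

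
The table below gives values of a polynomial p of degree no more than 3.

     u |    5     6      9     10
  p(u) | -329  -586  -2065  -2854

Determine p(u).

Write p(u) = au^3 + bu^2 + cu + d. Substituting each data point gives a linear system:
  125a + 25b + 5c + d = -329
  216a + 36b + 6c + d = -586
  729a + 81b + 9c + d = -2065
  1000a + 100b + 10c + d = -2854
Solving the system yields a = -3, b = 1, c = 5, d = -4.
So p(u) = -3u^3 + u^2 + 5u - 4.
Check: p(5) = -329. ✓

p(u) = -3u^3 + u^2 + 5u - 4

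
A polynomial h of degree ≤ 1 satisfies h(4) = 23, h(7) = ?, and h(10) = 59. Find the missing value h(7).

41

The 2 known points determine the degree-1 polynomial uniquely.
Write h(n) = an + b. Substituting each data point gives a linear system:
  4a + b = 23
  10a + b = 59
Solving the system yields a = 6, b = -1.
So h(n) = 6n - 1.
Then h(7) = 41.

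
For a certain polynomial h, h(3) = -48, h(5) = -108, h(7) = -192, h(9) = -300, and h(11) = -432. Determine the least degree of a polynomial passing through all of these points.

Forward differences of the values at t = 3, 5, 7, 9, 11:
  h  : -48  -108  -192  -300  -432
  Δ  : -60  -84  -108  -132
  Δ^2: -24  -24  -24
  Δ^3: 0  0
  Δ^4: 0
The second differences are constant (-24) and nonzero, while all higher differences vanish, so the minimal degree is 2.

2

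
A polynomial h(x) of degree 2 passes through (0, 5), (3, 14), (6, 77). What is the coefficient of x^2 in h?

3

Write h(x) = ax^2 + bx + c. Substituting each data point gives a linear system:
  c = 5
  9a + 3b + c = 14
  36a + 6b + c = 77
Solving the system yields a = 3, b = -6, c = 5.
So h(x) = 3x² - 6x + 5.
The leading coefficient is 3.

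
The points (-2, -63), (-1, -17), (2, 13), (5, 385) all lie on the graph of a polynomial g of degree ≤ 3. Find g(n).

Using the Lagrange interpolation formula with nodes -2, -1, 2, 5:
  L_0(n) = (n + 1)(n - 2)(n - 5) / -28
  L_1(n) = (n + 2)(n - 2)(n - 5) / 18
  L_2(n) = (n + 2)(n + 1)(n - 5) / -36
  L_3(n) = (n + 2)(n + 1)(n - 2) / 126
Then g(n) = -63·L_0(n) - 17·L_1(n) + 13·L_2(n) + 385·L_3(n).
Expanding and collecting terms gives g(n) = 4n^3 - 5n^2 + 3n - 5.
Check: g(5) = 385. ✓

g(n) = 4n^3 - 5n^2 + 3n - 5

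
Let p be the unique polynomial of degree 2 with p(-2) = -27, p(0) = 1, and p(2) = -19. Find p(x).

Write p(x) = ax^2 + bx + c. Substituting each data point gives a linear system:
  4a - 2b + c = -27
  c = 1
  4a + 2b + c = -19
Solving the system yields a = -6, b = 2, c = 1.
So p(x) = -6x^2 + 2x + 1.
Check: p(-2) = -27. ✓

p(x) = -6x^2 + 2x + 1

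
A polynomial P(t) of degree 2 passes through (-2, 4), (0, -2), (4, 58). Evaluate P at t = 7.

Using the Lagrange interpolation formula with nodes -2, 0, 4:
  L_0(t) = t(t - 4) / 12
  L_1(t) = (t + 2)(t - 4) / -8
  L_2(t) = (t + 2)t / 24
Then P(t) = 4·L_0(t) - 2·L_1(t) + 58·L_2(t).
Expanding and collecting terms gives P(t) = 3t² + 3t - 2.
Evaluating at t = 7: P(7) = 166.

166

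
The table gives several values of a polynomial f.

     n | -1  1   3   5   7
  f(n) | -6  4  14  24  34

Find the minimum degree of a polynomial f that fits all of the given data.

Forward differences of the values at n = -1, 1, 3, 5, 7:
  f  : -6  4  14  24  34
  Δ  : 10  10  10  10
  Δ^2: 0  0  0
  Δ^3: 0  0
  Δ^4: 0
The first differences are constant (10) and nonzero, while all higher differences vanish, so the minimal degree is 1.

1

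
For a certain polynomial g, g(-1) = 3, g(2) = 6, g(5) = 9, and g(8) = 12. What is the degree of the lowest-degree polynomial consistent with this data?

1

Forward differences of the values at n = -1, 2, 5, 8:
  g  : 3  6  9  12
  Δ  : 3  3  3
  Δ^2: 0  0
  Δ^3: 0
The first differences are constant (3) and nonzero, while all higher differences vanish, so the minimal degree is 1.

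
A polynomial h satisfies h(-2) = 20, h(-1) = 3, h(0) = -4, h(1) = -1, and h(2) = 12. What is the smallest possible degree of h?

Forward differences of the values at u = -2, -1, 0, 1, 2:
  h  : 20  3  -4  -1  12
  Δ  : -17  -7  3  13
  Δ^2: 10  10  10
  Δ^3: 0  0
  Δ^4: 0
The second differences are constant (10) and nonzero, while all higher differences vanish, so the minimal degree is 2.

2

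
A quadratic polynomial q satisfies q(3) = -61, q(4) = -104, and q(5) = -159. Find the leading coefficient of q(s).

-6

Write q(s) = as^2 + bs + c. Substituting each data point gives a linear system:
  9a + 3b + c = -61
  16a + 4b + c = -104
  25a + 5b + c = -159
Solving the system yields a = -6, b = -1, c = -4.
So q(s) = -6s^2 - s - 4.
The leading coefficient is -6.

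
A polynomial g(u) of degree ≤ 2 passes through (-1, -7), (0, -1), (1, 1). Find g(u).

Using the Lagrange interpolation formula with nodes -1, 0, 1:
  L_0(u) = u(u - 1) / 2
  L_1(u) = (u + 1)(u - 1) / -1
  L_2(u) = (u + 1)u / 2
Then g(u) = -7·L_0(u) - 1·L_1(u) + 1·L_2(u).
Expanding and collecting terms gives g(u) = -2u^2 + 4u - 1.
Check: g(1) = 1. ✓

g(u) = -2u^2 + 4u - 1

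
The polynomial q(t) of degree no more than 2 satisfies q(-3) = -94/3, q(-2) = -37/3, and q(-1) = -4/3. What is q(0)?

Using the Lagrange interpolation formula with nodes -3, -2, -1:
  L_0(t) = (t + 2)(t + 1) / 2
  L_1(t) = (t + 3)(t + 1) / -1
  L_2(t) = (t + 3)(t + 2) / 2
Then q(t) = -94/3·L_0(t) - 37/3·L_1(t) - 4/3·L_2(t).
Expanding and collecting terms gives q(t) = -4t^2 - t + 5/3.
Evaluating at t = 0: q(0) = 5/3.

5/3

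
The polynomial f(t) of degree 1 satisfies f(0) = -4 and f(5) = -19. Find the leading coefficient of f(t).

Write f(t) = at + b. Substituting each data point gives a linear system:
  b = -4
  5a + b = -19
Solving the system yields a = -3, b = -4.
So f(t) = -3t - 4.
The leading coefficient is -3.

-3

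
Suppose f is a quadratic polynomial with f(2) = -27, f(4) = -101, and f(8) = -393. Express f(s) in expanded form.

Write f(s) = as^2 + bs + c. Substituting each data point gives a linear system:
  4a + 2b + c = -27
  16a + 4b + c = -101
  64a + 8b + c = -393
Solving the system yields a = -6, b = -1, c = -1.
So f(s) = -6s² - s - 1.
Check: f(4) = -101. ✓

f(s) = -6s^2 - s - 1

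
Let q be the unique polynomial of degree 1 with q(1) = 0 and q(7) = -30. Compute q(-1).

10

Write q(n) = an + b. Substituting each data point gives a linear system:
  a + b = 0
  7a + b = -30
Solving the system yields a = -5, b = 5.
So q(n) = -5n + 5.
Then q(-1) = 10.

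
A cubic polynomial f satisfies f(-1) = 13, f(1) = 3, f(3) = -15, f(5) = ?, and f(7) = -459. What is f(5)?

On equispaced nodes a degree-3 polynomial has vanishing fourth forward difference, so
  f(-1) - 4·f(1) + 6·f(3) - 4·f(5) + f(7) = 0.
Substituting the known values and solving for f(5):
  -4·f(5) = 548
  f(5) = -137.

-137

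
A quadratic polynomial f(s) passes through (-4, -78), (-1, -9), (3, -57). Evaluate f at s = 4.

Using the Lagrange interpolation formula with nodes -4, -1, 3:
  L_0(s) = (s + 1)(s - 3) / 21
  L_1(s) = (s + 4)(s - 3) / -12
  L_2(s) = (s + 4)(s + 1) / 28
Then f(s) = -78·L_0(s) - 9·L_1(s) - 57·L_2(s).
Expanding and collecting terms gives f(s) = -5s^2 - 2s - 6.
Evaluating at s = 4: f(4) = -94.

-94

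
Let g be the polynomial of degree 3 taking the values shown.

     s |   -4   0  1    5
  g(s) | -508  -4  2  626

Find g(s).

g(s) = 6s^3 - 6s^2 + 6s - 4

Using the Lagrange interpolation formula with nodes -4, 0, 1, 5:
  L_0(s) = s(s - 1)(s - 5) / -180
  L_1(s) = (s + 4)(s - 1)(s - 5) / 20
  L_2(s) = (s + 4)s(s - 5) / -20
  L_3(s) = (s + 4)s(s - 1) / 180
Then g(s) = -508·L_0(s) - 4·L_1(s) + 2·L_2(s) + 626·L_3(s).
Expanding and collecting terms gives g(s) = 6s^3 - 6s^2 + 6s - 4.
Check: g(-4) = -508. ✓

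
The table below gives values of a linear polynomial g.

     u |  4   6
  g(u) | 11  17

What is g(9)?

Write g(u) = au + b. Substituting each data point gives a linear system:
  4a + b = 11
  6a + b = 17
Solving the system yields a = 3, b = -1.
So g(u) = 3u - 1.
Then g(9) = 26.

26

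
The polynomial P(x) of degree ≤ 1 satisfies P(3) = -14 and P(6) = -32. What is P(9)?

Write P(x) = ax + b. Substituting each data point gives a linear system:
  3a + b = -14
  6a + b = -32
Solving the system yields a = -6, b = 4.
So P(x) = -6x + 4.
Then P(9) = -50.

-50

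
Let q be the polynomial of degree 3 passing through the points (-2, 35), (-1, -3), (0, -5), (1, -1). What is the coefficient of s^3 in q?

Write q(s) = as^3 + bs^2 + cs + d. Substituting each data point gives a linear system:
  -8a + 4b - 2c + d = 35
  -a + b - c + d = -3
  d = -5
  a + b + c + d = -1
Solving the system yields a = -5, b = 3, c = 6, d = -5.
So q(s) = -5s^3 + 3s^2 + 6s - 5.
The leading coefficient is -5.

-5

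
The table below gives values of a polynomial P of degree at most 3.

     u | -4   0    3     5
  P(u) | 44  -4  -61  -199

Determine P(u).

Write P(u) = au^3 + bu^2 + cu + d. Substituting each data point gives a linear system:
  -64a + 16b - 4c + d = 44
  d = -4
  27a + 9b + 3c + d = -61
  125a + 25b + 5c + d = -199
Solving the system yields a = -1, b = -2, c = -4, d = -4.
So P(u) = -u³ - 2u² - 4u - 4.
Check: P(3) = -61. ✓

P(u) = -u^3 - 2u^2 - 4u - 4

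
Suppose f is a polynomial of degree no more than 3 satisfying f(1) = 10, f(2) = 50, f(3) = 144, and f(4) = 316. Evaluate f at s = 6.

990

Write f(s) = as^3 + bs^2 + cs + d. Substituting each data point gives a linear system:
  a + b + c + d = 10
  8a + 4b + 2c + d = 50
  27a + 9b + 3c + d = 144
  64a + 16b + 4c + d = 316
Solving the system yields a = 4, b = 3, c = 3, d = 0.
So f(s) = 4s^3 + 3s^2 + 3s.
Then f(6) = 990.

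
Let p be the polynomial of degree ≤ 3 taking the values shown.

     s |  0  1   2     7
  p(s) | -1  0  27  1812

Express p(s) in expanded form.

p(s) = 6s^3 - 5s^2 - 1

Using the Lagrange interpolation formula with nodes 0, 1, 2, 7:
  L_0(s) = (s - 1)(s - 2)(s - 7) / -14
  L_1(s) = s(s - 2)(s - 7) / 6
  L_2(s) = s(s - 1)(s - 7) / -10
  L_3(s) = s(s - 1)(s - 2) / 210
Then p(s) = -1·L_0(s) + 0·L_1(s) + 27·L_2(s) + 1812·L_3(s).
Expanding and collecting terms gives p(s) = 6s^3 - 5s^2 - 1.
Check: p(1) = 0. ✓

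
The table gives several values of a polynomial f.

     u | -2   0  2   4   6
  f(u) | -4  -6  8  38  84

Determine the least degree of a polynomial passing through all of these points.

Forward differences of the values at u = -2, 0, 2, 4, 6:
  f  : -4  -6  8  38  84
  Δ  : -2  14  30  46
  Δ^2: 16  16  16
  Δ^3: 0  0
  Δ^4: 0
The second differences are constant (16) and nonzero, while all higher differences vanish, so the minimal degree is 2.

2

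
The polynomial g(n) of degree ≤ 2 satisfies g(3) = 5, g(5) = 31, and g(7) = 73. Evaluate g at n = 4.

Write g(n) = an^2 + bn + c. Substituting each data point gives a linear system:
  9a + 3b + c = 5
  25a + 5b + c = 31
  49a + 7b + c = 73
Solving the system yields a = 2, b = -3, c = -4.
So g(n) = 2n² - 3n - 4.
Then g(4) = 16.

16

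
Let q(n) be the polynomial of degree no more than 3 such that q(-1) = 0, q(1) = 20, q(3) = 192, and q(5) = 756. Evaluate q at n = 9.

4020

Write q(n) = an^3 + bn^2 + cn + d. Substituting each data point gives a linear system:
  -a + b - c + d = 0
  a + b + c + d = 20
  27a + 9b + 3c + d = 192
  125a + 25b + 5c + d = 756
Solving the system yields a = 5, b = 4, c = 5, d = 6.
So q(n) = 5n^3 + 4n^2 + 5n + 6.
Then q(9) = 4020.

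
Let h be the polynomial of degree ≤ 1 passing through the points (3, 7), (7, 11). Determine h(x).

h(x) = x + 4

Using the Lagrange interpolation formula with nodes 3, 7:
  L_0(x) = (x - 7) / -4
  L_1(x) = (x - 3) / 4
Then h(x) = 7·L_0(x) + 11·L_1(x).
Expanding and collecting terms gives h(x) = x + 4.
Check: h(3) = 7. ✓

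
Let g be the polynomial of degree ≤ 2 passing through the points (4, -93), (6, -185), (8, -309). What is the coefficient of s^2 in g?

-4

Write g(s) = as^2 + bs + c. Substituting each data point gives a linear system:
  16a + 4b + c = -93
  36a + 6b + c = -185
  64a + 8b + c = -309
Solving the system yields a = -4, b = -6, c = -5.
So g(s) = -4s² - 6s - 5.
The leading coefficient is -4.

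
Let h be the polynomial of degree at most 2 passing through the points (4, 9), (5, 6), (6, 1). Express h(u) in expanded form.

h(u) = -u^2 + 6u + 1

Write h(u) = au^2 + bu + c. Substituting each data point gives a linear system:
  16a + 4b + c = 9
  25a + 5b + c = 6
  36a + 6b + c = 1
Solving the system yields a = -1, b = 6, c = 1.
So h(u) = -u² + 6u + 1.
Check: h(6) = 1. ✓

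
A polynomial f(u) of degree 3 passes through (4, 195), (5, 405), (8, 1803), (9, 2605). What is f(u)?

f(u) = 4u^3 - 4u^2 + 2u - 5

Write f(u) = au^3 + bu^2 + cu + d. Substituting each data point gives a linear system:
  64a + 16b + 4c + d = 195
  125a + 25b + 5c + d = 405
  512a + 64b + 8c + d = 1803
  729a + 81b + 9c + d = 2605
Solving the system yields a = 4, b = -4, c = 2, d = -5.
So f(u) = 4u^3 - 4u^2 + 2u - 5.
Check: f(4) = 195. ✓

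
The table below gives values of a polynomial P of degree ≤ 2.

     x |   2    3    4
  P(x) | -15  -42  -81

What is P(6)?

-195

Forward differences of the values at x = 2, 3, 4:
  P  : -15  -42  -81
  Δ  : -27  -39
  Δ^2: -12
The second differences are constant, confirming degree 2.
Interpolating (Newton forward form) and evaluating at x = 6 gives P(6) = -195.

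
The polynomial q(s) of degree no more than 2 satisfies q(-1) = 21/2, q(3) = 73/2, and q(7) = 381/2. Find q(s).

Using the Lagrange interpolation formula with nodes -1, 3, 7:
  L_0(s) = (s - 3)(s - 7) / 32
  L_1(s) = (s + 1)(s - 7) / -16
  L_2(s) = (s + 1)(s - 3) / 32
Then q(s) = 21/2·L_0(s) + 73/2·L_1(s) + 381/2·L_2(s).
Expanding and collecting terms gives q(s) = 4s² - (3/2)s + 5.
Check: q(-1) = 21/2. ✓

q(s) = 4s^2 - (3/2)s + 5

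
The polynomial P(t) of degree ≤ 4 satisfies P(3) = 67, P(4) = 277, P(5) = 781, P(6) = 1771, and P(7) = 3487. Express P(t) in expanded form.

Write P(t) = at^4 + bt^3 + ct^2 + dt + e. Substituting each data point gives a linear system:
  81a + 27b + 9c + 3d + e = 67
  256a + 64b + 16c + 4d + e = 277
  625a + 125b + 25c + 5d + e = 781
  1296a + 216b + 36c + 6d + e = 1771
  2401a + 343b + 49c + 7d + e = 3487
Solving the system yields a = 2, b = -4, c = 1, d = 1, e = 1.
So P(t) = 2t^4 - 4t^3 + t^2 + t + 1.
Check: P(7) = 3487. ✓

P(t) = 2t^4 - 4t^3 + t^2 + t + 1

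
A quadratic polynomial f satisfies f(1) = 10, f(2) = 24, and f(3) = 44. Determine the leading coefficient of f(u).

3

Write f(u) = au^2 + bu + c. Substituting each data point gives a linear system:
  a + b + c = 10
  4a + 2b + c = 24
  9a + 3b + c = 44
Solving the system yields a = 3, b = 5, c = 2.
So f(u) = 3u² + 5u + 2.
The leading coefficient is 3.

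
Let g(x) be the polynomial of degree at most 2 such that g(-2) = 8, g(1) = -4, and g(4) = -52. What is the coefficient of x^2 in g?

Write g(x) = ax^2 + bx + c. Substituting each data point gives a linear system:
  4a - 2b + c = 8
  a + b + c = -4
  16a + 4b + c = -52
Solving the system yields a = -2, b = -6, c = 4.
So g(x) = -2x^2 - 6x + 4.
The leading coefficient is -2.

-2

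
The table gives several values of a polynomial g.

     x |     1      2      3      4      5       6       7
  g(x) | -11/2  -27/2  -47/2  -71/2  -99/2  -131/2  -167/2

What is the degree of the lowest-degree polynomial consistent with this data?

Forward differences of the values at x = 1, 2, 3, 4, 5, 6, 7:
  g  : -11/2  -27/2  -47/2  -71/2  -99/2  -131/2  -167/2
  Δ  : -8  -10  -12  -14  -16  -18
  Δ^2: -2  -2  -2  -2  -2
  Δ^3: 0  0  0  0
  Δ^4: 0  0  0
  Δ^5: 0  0
  Δ^6: 0
The second differences are constant (-2) and nonzero, while all higher differences vanish, so the minimal degree is 2.

2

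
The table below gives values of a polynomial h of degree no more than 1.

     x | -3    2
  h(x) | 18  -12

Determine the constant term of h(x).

Write h(x) = ax + b. Substituting each data point gives a linear system:
  -3a + b = 18
  2a + b = -12
Solving the system yields a = -6, b = 0.
So h(x) = -6x.
The constant term is 0.

0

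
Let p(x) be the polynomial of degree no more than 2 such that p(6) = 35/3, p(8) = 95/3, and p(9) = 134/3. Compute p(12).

287/3

Write p(x) = ax^2 + bx + c. Substituting each data point gives a linear system:
  36a + 6b + c = 35/3
  64a + 8b + c = 95/3
  81a + 9b + c = 134/3
Solving the system yields a = 1, b = -4, c = -1/3.
So p(x) = x^2 - 4x - 1/3.
Then p(12) = 287/3.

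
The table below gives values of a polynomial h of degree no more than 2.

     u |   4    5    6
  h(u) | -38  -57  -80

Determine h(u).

h(u) = -2u^2 - u - 2

Using the Lagrange interpolation formula with nodes 4, 5, 6:
  L_0(u) = (u - 5)(u - 6) / 2
  L_1(u) = (u - 4)(u - 6) / -1
  L_2(u) = (u - 4)(u - 5) / 2
Then h(u) = -38·L_0(u) - 57·L_1(u) - 80·L_2(u).
Expanding and collecting terms gives h(u) = -2u^2 - u - 2.
Check: h(6) = -80. ✓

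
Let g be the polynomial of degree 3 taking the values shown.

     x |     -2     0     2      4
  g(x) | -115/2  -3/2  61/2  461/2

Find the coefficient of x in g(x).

6

Write g(x) = ax^3 + bx^2 + cx + d. Substituting each data point gives a linear system:
  -8a + 4b - 2c + d = -115/2
  d = -3/2
  8a + 4b + 2c + d = 61/2
  64a + 16b + 4c + d = 461/2
Solving the system yields a = 4, b = -3, c = 6, d = -3/2.
So g(x) = 4x³ - 3x² + 6x - 3/2.
The coefficient of x is 6.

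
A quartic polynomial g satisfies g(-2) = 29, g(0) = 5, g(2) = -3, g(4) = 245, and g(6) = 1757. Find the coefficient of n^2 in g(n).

-6

Write g(n) = an^4 + bn^3 + cn^2 + dn + e. Substituting each data point gives a linear system:
  16a - 8b + 4c - 2d + e = 29
  e = 5
  16a + 8b + 4c + 2d + e = -3
  256a + 64b + 16c + 4d + e = 245
  1296a + 216b + 36c + 6d + e = 1757
Solving the system yields a = 2, b = -3, c = -6, d = 4, e = 5.
So g(n) = 2n^4 - 3n^3 - 6n^2 + 4n + 5.
The coefficient of n^2 is -6.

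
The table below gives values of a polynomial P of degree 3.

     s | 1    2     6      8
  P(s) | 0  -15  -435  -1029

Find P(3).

Using the Lagrange interpolation formula with nodes 1, 2, 6, 8:
  L_0(s) = (s - 2)(s - 6)(s - 8) / -35
  L_1(s) = (s - 1)(s - 6)(s - 8) / 24
  L_2(s) = (s - 1)(s - 2)(s - 8) / -40
  L_3(s) = (s - 1)(s - 2)(s - 6) / 84
Then P(s) = 0·L_0(s) - 15·L_1(s) - 435·L_2(s) - 1029·L_3(s).
Expanding and collecting terms gives P(s) = -2s^3 - s + 3.
Evaluating at s = 3: P(3) = -54.

-54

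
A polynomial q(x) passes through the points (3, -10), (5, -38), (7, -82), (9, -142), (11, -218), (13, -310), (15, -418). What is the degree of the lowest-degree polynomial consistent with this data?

2

Forward differences of the values at x = 3, 5, 7, 9, 11, 13, 15:
  q  : -10  -38  -82  -142  -218  -310  -418
  Δ  : -28  -44  -60  -76  -92  -108
  Δ^2: -16  -16  -16  -16  -16
  Δ^3: 0  0  0  0
  Δ^4: 0  0  0
  Δ^5: 0  0
  Δ^6: 0
The second differences are constant (-16) and nonzero, while all higher differences vanish, so the minimal degree is 2.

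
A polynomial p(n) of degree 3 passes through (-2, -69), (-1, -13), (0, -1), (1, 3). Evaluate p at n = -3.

Using the Lagrange interpolation formula with nodes -2, -1, 0, 1:
  L_0(n) = (n + 1)n(n - 1) / -6
  L_1(n) = (n + 2)n(n - 1) / 2
  L_2(n) = (n + 2)(n + 1)(n - 1) / -2
  L_3(n) = (n + 2)(n + 1)n / 6
Then p(n) = -69·L_0(n) - 13·L_1(n) - 1·L_2(n) + 3·L_3(n).
Expanding and collecting terms gives p(n) = 6n³ - 4n² + 2n - 1.
Evaluating at n = -3: p(-3) = -205.

-205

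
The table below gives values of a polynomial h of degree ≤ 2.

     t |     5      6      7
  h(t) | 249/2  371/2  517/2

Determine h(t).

h(t) = 6t^2 - 5t - 1/2

Write h(t) = at^2 + bt + c. Substituting each data point gives a linear system:
  25a + 5b + c = 249/2
  36a + 6b + c = 371/2
  49a + 7b + c = 517/2
Solving the system yields a = 6, b = -5, c = -1/2.
So h(t) = 6t^2 - 5t - 1/2.
Check: h(7) = 517/2. ✓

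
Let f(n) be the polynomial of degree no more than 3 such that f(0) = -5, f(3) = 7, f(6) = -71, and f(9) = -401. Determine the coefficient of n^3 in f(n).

Write f(n) = an^3 + bn^2 + cn + d. Substituting each data point gives a linear system:
  d = -5
  27a + 9b + 3c + d = 7
  216a + 36b + 6c + d = -71
  729a + 81b + 9c + d = -401
Solving the system yields a = -1, b = 4, c = 1, d = -5.
So f(n) = -n³ + 4n² + n - 5.
The leading coefficient is -1.

-1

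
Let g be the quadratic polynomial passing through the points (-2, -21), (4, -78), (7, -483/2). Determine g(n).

Write g(n) = an^2 + bn + c. Substituting each data point gives a linear system:
  4a - 2b + c = -21
  16a + 4b + c = -78
  49a + 7b + c = -483/2
Solving the system yields a = -5, b = 1/2, c = 0.
So g(n) = -5n^2 + (1/2)n.
Check: g(4) = -78. ✓

g(n) = -5n^2 + (1/2)n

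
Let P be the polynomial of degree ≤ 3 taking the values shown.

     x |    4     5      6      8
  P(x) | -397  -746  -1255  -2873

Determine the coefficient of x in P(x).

Write P(x) = ax^3 + bx^2 + cx + d. Substituting each data point gives a linear system:
  64a + 16b + 4c + d = -397
  125a + 25b + 5c + d = -746
  216a + 36b + 6c + d = -1255
  512a + 64b + 8c + d = -2873
Solving the system yields a = -5, b = -5, c = 1, d = -1.
So P(x) = -5x^3 - 5x^2 + x - 1.
The coefficient of x is 1.

1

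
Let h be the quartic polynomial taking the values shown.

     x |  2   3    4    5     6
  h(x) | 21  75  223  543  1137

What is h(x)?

h(x) = x^4 - x^3 + x^2 + 3x + 3

Write h(x) = ax^4 + bx^3 + cx^2 + dx + e. Substituting each data point gives a linear system:
  16a + 8b + 4c + 2d + e = 21
  81a + 27b + 9c + 3d + e = 75
  256a + 64b + 16c + 4d + e = 223
  625a + 125b + 25c + 5d + e = 543
  1296a + 216b + 36c + 6d + e = 1137
Solving the system yields a = 1, b = -1, c = 1, d = 3, e = 3.
So h(x) = x^4 - x^3 + x^2 + 3x + 3.
Check: h(5) = 543. ✓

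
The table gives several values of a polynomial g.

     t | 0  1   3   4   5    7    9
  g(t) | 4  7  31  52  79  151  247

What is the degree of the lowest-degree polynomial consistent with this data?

2

Divided differences on the nodes 0, 1, 3, 4, 5, 7, 9:
  order 0: 4  7  31  52  79  151  247
  order 1: 3  12  21  27  36  48
  order 2: 3  3  3  3  3
  order 3: 0  0  0  0
  order 4: 0  0  0
  order 5: 0  0
  order 6: 0
The order-2 divided differences are all 3 (nonzero) and every higher order vanishes, so the data lies on a polynomial of degree exactly 2.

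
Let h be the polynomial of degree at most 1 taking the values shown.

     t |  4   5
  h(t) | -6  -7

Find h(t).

Write h(t) = at + b. Substituting each data point gives a linear system:
  4a + b = -6
  5a + b = -7
Solving the system yields a = -1, b = -2.
So h(t) = -t - 2.
Check: h(5) = -7. ✓

h(t) = -t - 2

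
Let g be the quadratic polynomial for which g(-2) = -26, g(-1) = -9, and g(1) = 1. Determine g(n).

g(n) = -4n^2 + 5n

Write g(n) = an^2 + bn + c. Substituting each data point gives a linear system:
  4a - 2b + c = -26
  a - b + c = -9
  a + b + c = 1
Solving the system yields a = -4, b = 5, c = 0.
So g(n) = -4n² + 5n.
Check: g(1) = 1. ✓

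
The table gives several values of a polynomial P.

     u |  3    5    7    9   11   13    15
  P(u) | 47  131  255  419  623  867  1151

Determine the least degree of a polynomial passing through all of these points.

Forward differences of the values at u = 3, 5, 7, 9, 11, 13, 15:
  P  : 47  131  255  419  623  867  1151
  Δ  : 84  124  164  204  244  284
  Δ^2: 40  40  40  40  40
  Δ^3: 0  0  0  0
  Δ^4: 0  0  0
  Δ^5: 0  0
  Δ^6: 0
The second differences are constant (40) and nonzero, while all higher differences vanish, so the minimal degree is 2.

2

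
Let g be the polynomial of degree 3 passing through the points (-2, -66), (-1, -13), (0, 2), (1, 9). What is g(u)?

Using the Lagrange interpolation formula with nodes -2, -1, 0, 1:
  L_0(u) = (u + 1)u(u - 1) / -6
  L_1(u) = (u + 2)u(u - 1) / 2
  L_2(u) = (u + 2)(u + 1)(u - 1) / -2
  L_3(u) = (u + 2)(u + 1)u / 6
Then g(u) = -66·L_0(u) - 13·L_1(u) + 2·L_2(u) + 9·L_3(u).
Expanding and collecting terms gives g(u) = 5u^3 - 4u^2 + 6u + 2.
Check: g(0) = 2. ✓

g(u) = 5u^3 - 4u^2 + 6u + 2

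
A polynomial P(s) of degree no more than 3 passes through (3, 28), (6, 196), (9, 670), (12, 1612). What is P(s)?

P(s) = s^3 - s^2 + 2s + 4

Write P(s) = as^3 + bs^2 + cs + d. Substituting each data point gives a linear system:
  27a + 9b + 3c + d = 28
  216a + 36b + 6c + d = 196
  729a + 81b + 9c + d = 670
  1728a + 144b + 12c + d = 1612
Solving the system yields a = 1, b = -1, c = 2, d = 4.
So P(s) = s^3 - s^2 + 2s + 4.
Check: P(3) = 28. ✓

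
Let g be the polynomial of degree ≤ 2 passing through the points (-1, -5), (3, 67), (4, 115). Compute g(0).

Using the Lagrange interpolation formula with nodes -1, 3, 4:
  L_0(x) = (x - 3)(x - 4) / 20
  L_1(x) = (x + 1)(x - 4) / -4
  L_2(x) = (x + 1)(x - 3) / 5
Then g(x) = -5·L_0(x) + 67·L_1(x) + 115·L_2(x).
Expanding and collecting terms gives g(x) = 6x² + 6x - 5.
Evaluating at x = 0: g(0) = -5.

-5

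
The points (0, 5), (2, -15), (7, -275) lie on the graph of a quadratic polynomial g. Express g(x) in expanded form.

Write g(x) = ax^2 + bx + c. Substituting each data point gives a linear system:
  c = 5
  4a + 2b + c = -15
  49a + 7b + c = -275
Solving the system yields a = -6, b = 2, c = 5.
So g(x) = -6x^2 + 2x + 5.
Check: g(0) = 5. ✓

g(x) = -6x^2 + 2x + 5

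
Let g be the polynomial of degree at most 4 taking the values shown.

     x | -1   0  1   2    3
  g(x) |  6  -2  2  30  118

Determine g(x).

g(x) = x^4 + 5x^2 - 2x - 2

Write g(x) = ax^4 + bx^3 + cx^2 + dx + e. Substituting each data point gives a linear system:
  a - b + c - d + e = 6
  e = -2
  a + b + c + d + e = 2
  16a + 8b + 4c + 2d + e = 30
  81a + 27b + 9c + 3d + e = 118
Solving the system yields a = 1, b = 0, c = 5, d = -2, e = -2.
So g(x) = x^4 + 5x^2 - 2x - 2.
Check: g(-1) = 6. ✓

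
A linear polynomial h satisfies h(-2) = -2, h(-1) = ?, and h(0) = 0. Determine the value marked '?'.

The 2 known points determine the degree-1 polynomial uniquely.
Write h(n) = an + b. Substituting each data point gives a linear system:
  -2a + b = -2
  b = 0
Solving the system yields a = 1, b = 0.
So h(n) = n.
Then h(-1) = -1.

-1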